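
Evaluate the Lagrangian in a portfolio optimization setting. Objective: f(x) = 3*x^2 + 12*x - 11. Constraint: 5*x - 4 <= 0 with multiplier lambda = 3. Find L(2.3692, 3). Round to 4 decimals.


Step 1: Evaluate f(x).
f(2.3692) = 3*2.3692^2 + 12*2.3692 - 11 = 34.2697
Step 2: Evaluate g(x).
g(2.3692) = 5*2.3692 - 4 = 7.846
Step 3: Compute Lagrangian.
L = 34.2697 + 3*7.846 = 57.8077


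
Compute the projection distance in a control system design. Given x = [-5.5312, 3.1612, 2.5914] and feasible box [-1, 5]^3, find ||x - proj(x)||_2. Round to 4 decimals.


Project each component onto [-1, 5].
clip(-5.5312) = -1.0, clip(3.1612) = 3.1612, clip(2.5914) = 2.5914
Projection = [-1.0, 3.1612, 2.5914]
Squared diffs: [20.5318, 0.0, 0.0]
Distance = sqrt(20.5318) = 4.5312


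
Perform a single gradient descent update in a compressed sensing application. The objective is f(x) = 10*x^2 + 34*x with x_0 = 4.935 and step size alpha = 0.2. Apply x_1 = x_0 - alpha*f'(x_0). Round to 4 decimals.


We compute the gradient at x_0 and apply the update.
f'(x) = 20*x + 34
f'(4.935) = 20*4.935 + 34 = 132.7
x_1 = 4.935 - 0.2*132.7 = -21.605


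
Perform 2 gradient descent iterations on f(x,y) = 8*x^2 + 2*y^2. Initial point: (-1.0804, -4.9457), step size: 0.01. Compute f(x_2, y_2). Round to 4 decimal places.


Gradient descent on f(x,y) = 8*x^2 + 2*y^2.
Starting point: (-1.0804, -4.9457), alpha = 0.01
Step 1: grad_x = 2*8*-1.0804 = -17.2864, grad_y = 2*2*-4.9457 = -19.7828
  x_1 = -1.0804 - 0.01*-17.2864 = -0.9075
  y_1 = -4.9457 - 0.01*-19.7828 = -4.7479
Step 2: grad_x = 2*8*-0.9075 = -14.5206, grad_y = 2*2*-4.7479 = -18.9915
  x_2 = -0.9075 - 0.01*-14.5206 = -0.7623
  y_2 = -4.7479 - 0.01*-18.9915 = -4.558
f(-0.7623, -4.558) = 8*(-0.7623)^2 + 2*(-4.558)^2 = 46.1991


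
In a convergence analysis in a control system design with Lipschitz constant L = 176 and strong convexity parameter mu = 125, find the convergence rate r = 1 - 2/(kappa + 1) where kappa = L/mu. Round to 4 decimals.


Step 1: Compute the condition number.
kappa = L/mu = 176/125 = 1.408
Step 2: Compute the convergence rate.
r = 1 - 2/(kappa + 1) = 1 - 2*mu/(L + mu) = (L - mu)/(L + mu) = 51/301 = 0.1694


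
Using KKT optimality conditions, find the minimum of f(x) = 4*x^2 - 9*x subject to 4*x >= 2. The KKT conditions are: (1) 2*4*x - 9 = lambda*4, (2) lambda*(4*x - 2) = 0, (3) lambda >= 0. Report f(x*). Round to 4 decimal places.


Step 1: Try lambda = 0 (constraint inactive).
Stationarity: 2*4*x - 9 = 0
x* = 9/(2*4) = 1.125
Check constraint: 4*1.125 = 4.5 >= 2 -- satisfied.
Step 2: Compute optimal value.
f(x*) = 4*1.125^2 - 9*1.125 = -5.0625


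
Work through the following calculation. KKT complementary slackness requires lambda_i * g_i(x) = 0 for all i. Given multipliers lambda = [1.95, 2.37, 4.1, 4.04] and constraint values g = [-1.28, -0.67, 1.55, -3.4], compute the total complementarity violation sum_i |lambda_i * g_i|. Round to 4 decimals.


KKT complementary slackness check:
lambda_1 * g_1 = 1.95 * -1.28 = -2.496
lambda_2 * g_2 = 2.37 * -0.67 = -1.5879
lambda_3 * g_3 = 4.1 * 1.55 = 6.355
lambda_4 * g_4 = 4.04 * -3.4 = -13.736
Total violation = 2.496 + 1.5879 + 6.355 + 13.736 = 24.1749


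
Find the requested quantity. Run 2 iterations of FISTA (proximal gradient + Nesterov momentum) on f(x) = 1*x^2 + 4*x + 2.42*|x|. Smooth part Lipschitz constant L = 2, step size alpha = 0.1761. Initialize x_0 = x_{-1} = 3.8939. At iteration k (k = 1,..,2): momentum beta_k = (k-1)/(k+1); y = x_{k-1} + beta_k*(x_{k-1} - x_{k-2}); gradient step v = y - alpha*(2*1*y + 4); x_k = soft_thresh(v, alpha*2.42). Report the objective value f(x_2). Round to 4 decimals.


FISTA on f(x) = 1*x^2 + 4*x + 2.42*|x|
L = 2, alpha = 0.1761
Iteration 1: beta = 0.0, y = 3.8939 + 0.0*(3.8939 - 3.8939) = 3.8939
  grad(y) = 11.7878, v = y - alpha*grad = 1.8181
  prox(v) = soft_thresh(1.8181, 0.4262) = 1.3919
Iteration 2: beta = 0.3333, y = 1.3919 + 0.3333*(1.3919 - 3.8939) = 0.5579
  grad(y) = 5.1158, v = y - alpha*grad = -0.343
  prox(v) = soft_thresh(-0.343, 0.4262) = 0.0
f(x_2) = 1*0.0^2 + 4*0.0 + 2.42*|0.0| = 0.0


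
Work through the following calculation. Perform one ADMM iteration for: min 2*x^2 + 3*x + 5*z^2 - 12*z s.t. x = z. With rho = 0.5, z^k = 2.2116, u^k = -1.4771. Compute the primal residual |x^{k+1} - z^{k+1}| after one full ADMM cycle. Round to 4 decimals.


ADMM iteration with rho = 0.5, z^k = 2.2116, u^k = -1.4771
Step 1: x-update.
Minimize 2*x^2 + 3*x + (0.5/2)*(x - 2.2116 - 1.4771)^2
FOC: (2*2 + 0.5)*x = -3 + 0.5*(2.2116 + 1.4771)
x^{k+1} = -0.2568
Step 2: z-update.
Minimize 5*z^2 - 12*z + (0.5/2)*(-0.2568 - z - 1.4771)^2
FOC: (2*5 + 0.5)*z = 12 + 0.5*(-0.2568 - 1.4771)
z^{k+1} = 1.0603
Step 3: u-update.
u^{k+1} = -1.4771 - 0.2568 - 1.0603 = -2.7942
Step 4: Primal residual = |-0.2568 - 1.0603| = 1.3171


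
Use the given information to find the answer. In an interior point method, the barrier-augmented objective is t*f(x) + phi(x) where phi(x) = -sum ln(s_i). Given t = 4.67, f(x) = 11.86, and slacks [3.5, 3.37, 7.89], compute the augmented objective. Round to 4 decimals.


Step 1: Compute log-barrier.
ln values: [1.2528, 1.2149, 2.0656]
phi = -(1.2528 + 1.2149 + 2.0656) = -4.5333
Step 2: Compute augmented objective.
t*f(x) = 4.67*11.86 = 55.3862
Total = 55.3862 - 4.5333 = 50.8529


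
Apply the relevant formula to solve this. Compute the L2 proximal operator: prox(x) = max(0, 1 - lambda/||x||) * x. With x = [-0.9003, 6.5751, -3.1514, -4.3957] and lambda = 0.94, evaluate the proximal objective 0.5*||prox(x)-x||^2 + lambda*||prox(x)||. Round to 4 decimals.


Step 1: Compute ||x||.
||x|| = 8.5613
Step 2: Compute scaling factor.
scale = max(0, 1 - 0.94/8.5613) = 0.8902
Step 3: prox(x) = [-0.8015, 5.8532, -2.8054, -3.9131]
||prox(x)|| = 7.6213
Step 4: Proximal objective.
0.5*||prox-x||^2 = 0.4418
lambda*||prox|| = 7.164
Total = 7.6058


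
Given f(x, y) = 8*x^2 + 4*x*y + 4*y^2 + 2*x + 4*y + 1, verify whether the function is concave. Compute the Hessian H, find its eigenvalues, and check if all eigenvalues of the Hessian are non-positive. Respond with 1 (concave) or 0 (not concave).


The Hessian of f(x,y) = 8*x^2 + 4*x*y + 4*y^2 + 2*x + 4*y + 1 is:
H = [[16, 4], [4, 8]]
Trace = 16 + 8 = 24
Determinant = 16*8 - (4)^2 = 112
Discriminant = (24)^2 - 4*112 = 128.0
Eigenvalues: lambda_1 = 6.3431, lambda_2 = 17.6569
The function is not concave.

0


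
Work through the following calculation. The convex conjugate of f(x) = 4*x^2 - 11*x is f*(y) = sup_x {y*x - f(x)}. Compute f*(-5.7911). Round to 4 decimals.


f*(y) = sup_x {y*x - a*x^2 - b*x} = sup_x {(y-b)*x - a*x^2}
FOC: (y - b) - 2a*x = 0 => x* = (y - b)/(2a)
x* = (-5.7911 + 11)/(2*4) = 0.6511
f*(-5.7911) = (y-b)^2/(4a) = (-5.7911 + 11)^2/(4*4)
= 27.1326/16 = 1.6958


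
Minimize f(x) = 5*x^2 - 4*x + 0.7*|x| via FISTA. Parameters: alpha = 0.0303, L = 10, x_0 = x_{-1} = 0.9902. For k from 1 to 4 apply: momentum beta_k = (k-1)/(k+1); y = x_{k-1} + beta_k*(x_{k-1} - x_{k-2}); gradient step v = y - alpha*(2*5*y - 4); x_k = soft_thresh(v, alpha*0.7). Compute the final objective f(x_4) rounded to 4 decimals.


FISTA on f(x) = 5*x^2 - 4*x + 0.7*|x|
L = 10, alpha = 0.0303
Iteration 1: beta = 0.0, y = 0.9902 + 0.0*(0.9902 - 0.9902) = 0.9902
  grad(y) = 5.902, v = y - alpha*grad = 0.8114
  prox(v) = soft_thresh(0.8114, 0.0212) = 0.7902
Iteration 2: beta = 0.3333, y = 0.7902 + 0.3333*(0.7902 - 0.9902) = 0.7235
  grad(y) = 3.2348, v = y - alpha*grad = 0.6255
  prox(v) = soft_thresh(0.6255, 0.0212) = 0.6043
Iteration 3: beta = 0.5, y = 0.6043 + 0.5*(0.6043 - 0.7902) = 0.5113
  grad(y) = 1.113, v = y - alpha*grad = 0.4776
  prox(v) = soft_thresh(0.4776, 0.0212) = 0.4564
Iteration 4: beta = 0.6, y = 0.4564 + 0.6*(0.4564 - 0.6043) = 0.3676
  grad(y) = -0.3236, v = y - alpha*grad = 0.3774
  prox(v) = soft_thresh(0.3774, 0.0212) = 0.3562
f(x_4) = 5*0.3562^2 - 4*0.3562 + 0.7*|0.3562| = -0.5411


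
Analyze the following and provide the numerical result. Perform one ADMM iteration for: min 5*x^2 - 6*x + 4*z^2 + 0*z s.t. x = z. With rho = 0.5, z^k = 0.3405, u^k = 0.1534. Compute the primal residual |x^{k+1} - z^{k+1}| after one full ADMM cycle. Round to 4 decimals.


ADMM iteration with rho = 0.5, z^k = 0.3405, u^k = 0.1534
Step 1: x-update.
Minimize 5*x^2 - 6*x + (0.5/2)*(x - 0.3405 + 0.1534)^2
FOC: (2*5 + 0.5)*x = 6 + 0.5*(0.3405 - 0.1534)
x^{k+1} = 0.5803
Step 2: z-update.
Minimize 4*z^2 + 0*z + (0.5/2)*(0.5803 - z + 0.1534)^2
FOC: (2*4 + 0.5)*z = 0 + 0.5*(0.5803 + 0.1534)
z^{k+1} = 0.0432
Step 3: u-update.
u^{k+1} = 0.1534 + 0.5803 - 0.0432 = 0.6906
Step 4: Primal residual = |0.5803 - 0.0432| = 0.5372


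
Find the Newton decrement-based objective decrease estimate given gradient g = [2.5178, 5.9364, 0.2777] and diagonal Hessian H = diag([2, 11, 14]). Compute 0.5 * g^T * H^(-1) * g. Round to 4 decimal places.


Step 1: H is diagonal, so H^(-1) * g = [1.2589, 0.5397, 0.0198].
Step 2: g^T H^(-1) g = sum_i g_i^2 / H_ii
  = (2.5178)^2/2 + (5.9364)^2/11 + (0.2777)^2/14
  = 3.1697 + 3.2037 + 0.0055 = 6.3789
Step 3: Objective decrease = 0.5 * g^T H^(-1) g = 3.1894


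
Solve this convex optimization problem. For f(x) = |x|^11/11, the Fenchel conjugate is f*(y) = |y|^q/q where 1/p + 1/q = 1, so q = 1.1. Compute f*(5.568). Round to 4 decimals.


The conjugate exponent q satisfies 1/p + 1/q = 1.
p = 11, so q = 11/(11 - 1) = 1.1
|y|^q = 5.568^1.1 = 6.611
f*(5.568) = 6.611 / 1.1 = 6.01


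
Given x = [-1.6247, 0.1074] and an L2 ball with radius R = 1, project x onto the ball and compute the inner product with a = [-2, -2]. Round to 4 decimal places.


Step 1: Compute ||x|| (intermediates to 6 decimals).
||x|| = sqrt((-1.6247)^2 + 0.1074^2) = 1.628246
Step 2: Project.
Since ||x|| > R, scale = R/||x|| = 1/1.628246 = 0.614158, proj(x) = scale * x
proj(x) = [-0.997823, 0.065961]
Step 3: Dot product.
a^T * proj(x) = -2*(-0.997823) - 2*0.065961 = 1.8637


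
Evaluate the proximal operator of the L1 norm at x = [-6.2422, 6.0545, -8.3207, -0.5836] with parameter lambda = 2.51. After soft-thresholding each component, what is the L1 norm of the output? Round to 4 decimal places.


Soft-thresholding with lambda = 2.51:
prox(-6.2422) = sign(-6.2422)*max(|-6.2422| - 2.51, 0) = -3.7322
prox(6.0545) = sign(6.0545)*max(|6.0545| - 2.51, 0) = 3.5445
prox(-8.3207) = sign(-8.3207)*max(|-8.3207| - 2.51, 0) = -5.8107
prox(-0.5836) = sign(-0.5836)*max(|-0.5836| - 2.51, 0) = 0.0
prox(x) = [-3.7322, 3.5445, -5.8107, 0.0]
||prox(x)||_1 = 3.7322 + 3.5445 + 5.8107 + 0.0 = 13.0874


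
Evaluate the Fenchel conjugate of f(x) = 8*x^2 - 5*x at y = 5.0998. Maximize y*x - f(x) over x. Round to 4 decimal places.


f*(y) = sup_x {y*x - a*x^2 - b*x} = sup_x {(y-b)*x - a*x^2}
FOC: (y - b) - 2a*x = 0 => x* = (y - b)/(2a)
x* = (5.0998 + 5)/(2*8) = 0.6312
f*(5.0998) = (y-b)^2/(4a) = (5.0998 + 5)^2/(4*8)
= 102.006/32 = 3.1877


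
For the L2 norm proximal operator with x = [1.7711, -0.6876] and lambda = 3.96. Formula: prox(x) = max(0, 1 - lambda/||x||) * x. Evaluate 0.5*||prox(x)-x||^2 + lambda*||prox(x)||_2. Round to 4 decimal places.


Step 1: Compute ||x||.
||x|| = 1.8999
Step 2: Compute scaling factor.
scale = max(0, 1 - 3.96/1.8999) = 0.0
Step 3: prox(x) = [0.0, -0.0]
||prox(x)|| = 0.0
Step 4: Proximal objective.
0.5*||prox-x||^2 = 1.8048
lambda*||prox|| = 0.0
Total = 1.8048


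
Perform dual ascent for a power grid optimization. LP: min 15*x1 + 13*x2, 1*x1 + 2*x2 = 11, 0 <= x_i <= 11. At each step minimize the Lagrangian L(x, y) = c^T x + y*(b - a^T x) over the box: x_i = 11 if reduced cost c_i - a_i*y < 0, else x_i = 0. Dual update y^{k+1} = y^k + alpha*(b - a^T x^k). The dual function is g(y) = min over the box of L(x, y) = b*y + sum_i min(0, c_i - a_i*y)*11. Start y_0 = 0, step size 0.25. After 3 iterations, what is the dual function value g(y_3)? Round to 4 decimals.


Dual ascent for LP: min 15*x1 + 13*x2, 1*x1 + 2*x2 = 11, 0 <= x_i <= 11
Step 1: y^k = 0.0, reduced costs: (15.0, 13.0)
  x^k = (0.0, 0.0), subgradient = b - a^T x = 11.0
  y^{k+1} = 0.0 + 0.25*11.0 = 2.75
Step 2: y^k = 2.75, reduced costs: (12.25, 7.5)
  x^k = (0.0, 0.0), subgradient = b - a^T x = 11.0
  y^{k+1} = 2.75 + 0.25*11.0 = 5.5
Step 3: y^k = 5.5, reduced costs: (9.5, 2.0)
  x^k = (0.0, 0.0), subgradient = b - a^T x = 11.0
  y^{k+1} = 5.5 + 0.25*11.0 = 8.25
Dual objective at y_3 = 8.25: reduced costs (6.75, -3.5), box minimizer x = (0.0, 11.0)
g(y_3) = b*y + (c1 - a1*y)*x1 + (c2 - a2*y)*x2 = 11*8.25 + 6.75*0.0 + (-3.5)*11.0 = 90.75 + 0.0 - 38.5 = 52.25


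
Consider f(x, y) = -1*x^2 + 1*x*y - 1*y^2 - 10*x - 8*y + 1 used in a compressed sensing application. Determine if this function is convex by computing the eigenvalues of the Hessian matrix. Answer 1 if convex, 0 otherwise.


The Hessian of f(x,y) = -1*x^2 + 1*x*y - 1*y^2 - 10*x - 8*y + 1 is:
H = [[-2, 1], [1, -2]]
Trace = -2 - 2 = -4
Determinant = -2*-2 - (1)^2 = 3
Discriminant = (-4)^2 - 4*3 = 4.0
Eigenvalues: lambda_1 = -3.0, lambda_2 = -1.0
The function is not convex.

0


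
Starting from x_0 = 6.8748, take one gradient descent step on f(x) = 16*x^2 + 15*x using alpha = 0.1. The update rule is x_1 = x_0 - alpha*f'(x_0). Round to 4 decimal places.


We compute the gradient at x_0 and apply the update.
f'(x) = 32*x + 15
f'(6.8748) = 32*6.8748 + 15 = 234.9936
x_1 = 6.8748 - 0.1*234.9936 = -16.6246


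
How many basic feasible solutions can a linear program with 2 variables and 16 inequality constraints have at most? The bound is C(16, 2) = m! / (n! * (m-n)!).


Each vertex corresponds to some choice of n active constraints out of m, so the number of vertices is at most C(m, n) = m! / (n!(m-n)!).
m = 16, n = 2
Numerator: 16 * 15
Denominator: 2! = 2
C(16, 2) = 120


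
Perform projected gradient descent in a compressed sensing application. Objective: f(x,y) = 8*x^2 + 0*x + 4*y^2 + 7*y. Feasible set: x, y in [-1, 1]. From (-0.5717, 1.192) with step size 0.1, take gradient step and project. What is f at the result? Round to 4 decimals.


Step 1: Compute gradient at (-0.5717, 1.192).
grad_x = 2*8*-0.5717 + 0 = -9.1472
grad_y = 2*4*1.192 + 7 = 16.536
Step 2: Gradient step.
x_raw = -0.5717 - 0.1*-9.1472 = 0.343
y_raw = 1.192 - 0.1*16.536 = -0.4616
Step 3: Project onto [-1, 1].
x_proj = clip(0.343) = 0.343
y_proj = clip(-0.4616) = -0.4616
Step 4: Evaluate f.
f(0.343, -0.4616) = -1.4376


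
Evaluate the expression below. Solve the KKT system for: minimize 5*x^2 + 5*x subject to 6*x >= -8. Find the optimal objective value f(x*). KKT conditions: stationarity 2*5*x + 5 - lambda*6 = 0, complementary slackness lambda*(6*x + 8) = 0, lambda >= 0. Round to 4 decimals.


Step 1: Try lambda = 0 (constraint inactive).
Stationarity: 2*5*x + 5 = 0
x* = -5/(2*5) = -0.5
Check constraint: 6*-0.5 = -3.0 >= -8 -- satisfied.
Step 2: Compute optimal value.
f(x*) = 5*(-0.5)^2 + 5*(-0.5) = -1.25


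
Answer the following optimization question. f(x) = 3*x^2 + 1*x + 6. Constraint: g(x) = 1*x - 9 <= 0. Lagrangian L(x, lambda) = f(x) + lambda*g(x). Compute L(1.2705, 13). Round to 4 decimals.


Step 1: Evaluate f(x).
f(1.2705) = 3*1.2705^2 + 1*1.2705 + 6 = 12.113
Step 2: Evaluate g(x).
g(1.2705) = 1*1.2705 - 9 = -7.7295
Step 3: Compute Lagrangian.
L = 12.113 + 13*-7.7295 = -88.3705


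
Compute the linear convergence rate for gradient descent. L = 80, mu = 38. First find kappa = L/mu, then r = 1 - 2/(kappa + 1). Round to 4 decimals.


Step 1: Compute the condition number.
kappa = L/mu = 80/38 = 2.1053
Step 2: Compute the convergence rate.
r = 1 - 2/(kappa + 1) = 1 - 2*mu/(L + mu) = (L - mu)/(L + mu) = 42/118 = 0.3559


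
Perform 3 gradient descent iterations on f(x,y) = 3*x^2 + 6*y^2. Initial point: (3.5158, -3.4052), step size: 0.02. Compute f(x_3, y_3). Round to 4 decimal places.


Gradient descent on f(x,y) = 3*x^2 + 6*y^2.
Starting point: (3.5158, -3.4052), alpha = 0.02
Step 1: grad_x = 2*3*3.5158 = 21.0948, grad_y = 2*6*-3.4052 = -40.8624
  x_1 = 3.5158 - 0.02*21.0948 = 3.0939
  y_1 = -3.4052 - 0.02*-40.8624 = -2.588
Step 2: grad_x = 2*3*3.0939 = 18.5634, grad_y = 2*6*-2.588 = -31.0554
  x_2 = 3.0939 - 0.02*18.5634 = 2.7226
  y_2 = -2.588 - 0.02*-31.0554 = -1.9668
Step 3: grad_x = 2*3*2.7226 = 16.3358, grad_y = 2*6*-1.9668 = -23.6021
  x_3 = 2.7226 - 0.02*16.3358 = 2.3959
  y_3 = -1.9668 - 0.02*-23.6021 = -1.4948
f(2.3959, -1.4948) = 3*2.3959^2 + 6*(-1.4948)^2 = 30.6279


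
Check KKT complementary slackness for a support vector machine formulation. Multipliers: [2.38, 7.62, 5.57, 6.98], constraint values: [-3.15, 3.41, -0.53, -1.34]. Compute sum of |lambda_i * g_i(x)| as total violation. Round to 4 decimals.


KKT complementary slackness check:
lambda_1 * g_1 = 2.38 * -3.15 = -7.497
lambda_2 * g_2 = 7.62 * 3.41 = 25.9842
lambda_3 * g_3 = 5.57 * -0.53 = -2.9521
lambda_4 * g_4 = 6.98 * -1.34 = -9.3532
Total violation = 7.497 + 25.9842 + 2.9521 + 9.3532 = 45.7865


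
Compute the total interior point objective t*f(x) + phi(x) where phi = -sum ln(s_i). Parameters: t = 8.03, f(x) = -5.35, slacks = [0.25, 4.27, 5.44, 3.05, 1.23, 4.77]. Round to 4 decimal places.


Step 1: Compute log-barrier.
ln values: [-1.3863, 1.4516, 1.6938, 1.1151, 0.207, 1.5623]
phi = -(-1.3863 + 1.4516 + 1.6938 + 1.1151 + 0.207 + 1.5623) = -4.6436
Step 2: Compute augmented objective.
t*f(x) = 8.03*-5.35 = -42.9605
Total = -42.9605 - 4.6436 = -47.6041


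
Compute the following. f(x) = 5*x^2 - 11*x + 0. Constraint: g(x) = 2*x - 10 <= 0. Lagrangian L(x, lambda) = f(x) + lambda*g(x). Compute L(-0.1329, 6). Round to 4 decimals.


Step 1: Evaluate f(x).
f(-0.1329) = 5*(-0.1329)^2 - 11*(-0.1329) + 0 = 1.5502
Step 2: Evaluate g(x).
g(-0.1329) = 2*-0.1329 - 10 = -10.2658
Step 3: Compute Lagrangian.
L = 1.5502 + 6*-10.2658 = -60.0446


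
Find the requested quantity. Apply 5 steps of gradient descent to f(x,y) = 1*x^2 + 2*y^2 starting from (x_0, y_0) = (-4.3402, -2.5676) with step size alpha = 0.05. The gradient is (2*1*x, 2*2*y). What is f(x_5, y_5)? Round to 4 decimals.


Gradient descent on f(x,y) = 1*x^2 + 2*y^2.
Starting point: (-4.3402, -2.5676), alpha = 0.05
Step 1: grad_x = 2*1*-4.3402 = -8.6804, grad_y = 2*2*-2.5676 = -10.2704
  x_1 = -4.3402 - 0.05*-8.6804 = -3.9062
  y_1 = -2.5676 - 0.05*-10.2704 = -2.0541
Step 2: grad_x = 2*1*-3.9062 = -7.8124, grad_y = 2*2*-2.0541 = -8.2163
  x_2 = -3.9062 - 0.05*-7.8124 = -3.5156
  y_2 = -2.0541 - 0.05*-8.2163 = -1.6433
Step 3: grad_x = 2*1*-3.5156 = -7.0311, grad_y = 2*2*-1.6433 = -6.5731
  x_3 = -3.5156 - 0.05*-7.0311 = -3.164
  y_3 = -1.6433 - 0.05*-6.5731 = -1.3146
Step 4: grad_x = 2*1*-3.164 = -6.328, grad_y = 2*2*-1.3146 = -5.2584
  x_4 = -3.164 - 0.05*-6.328 = -2.8476
  y_4 = -1.3146 - 0.05*-5.2584 = -1.0517
Step 5: grad_x = 2*1*-2.8476 = -5.6952, grad_y = 2*2*-1.0517 = -4.2068
  x_5 = -2.8476 - 0.05*-5.6952 = -2.5628
  y_5 = -1.0517 - 0.05*-4.2068 = -0.8414
f(-2.5628, -0.8414) = 1*(-2.5628)^2 + 2*(-0.8414)^2 = 7.9839


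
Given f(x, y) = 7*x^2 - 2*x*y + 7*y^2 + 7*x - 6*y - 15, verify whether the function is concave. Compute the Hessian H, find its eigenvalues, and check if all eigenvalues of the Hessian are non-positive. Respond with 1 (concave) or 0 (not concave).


The Hessian of f(x,y) = 7*x^2 - 2*x*y + 7*y^2 + 7*x - 6*y - 15 is:
H = [[14, -2], [-2, 14]]
Trace = 14 + 14 = 28
Determinant = 14*14 - (-2)^2 = 192
Discriminant = (28)^2 - 4*192 = 16.0
Eigenvalues: lambda_1 = 12.0, lambda_2 = 16.0
The function is not concave.

0


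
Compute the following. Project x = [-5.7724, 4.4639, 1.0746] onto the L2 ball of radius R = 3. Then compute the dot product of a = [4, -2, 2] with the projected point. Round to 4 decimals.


Step 1: Compute ||x|| (intermediates to 6 decimals).
||x|| = sqrt((-5.7724)^2 + 4.4639^2 + 1.0746^2) = 7.375756
Step 2: Project.
Since ||x|| > R, scale = R/||x|| = 3/7.375756 = 0.406738, proj(x) = scale * x
proj(x) = [-2.347854, 1.815638, 0.437081]
Step 3: Dot product.
a^T * proj(x) = 4*(-2.347854) - 2*1.815638 + 2*0.437081 = -12.1485


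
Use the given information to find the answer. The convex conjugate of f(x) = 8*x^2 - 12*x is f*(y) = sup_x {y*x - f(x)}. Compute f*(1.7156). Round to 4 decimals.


f*(y) = sup_x {y*x - a*x^2 - b*x} = sup_x {(y-b)*x - a*x^2}
FOC: (y - b) - 2a*x = 0 => x* = (y - b)/(2a)
x* = (1.7156 + 12)/(2*8) = 0.8572
f*(1.7156) = (y-b)^2/(4a) = (1.7156 + 12)^2/(4*8)
= 188.1177/32 = 5.8787


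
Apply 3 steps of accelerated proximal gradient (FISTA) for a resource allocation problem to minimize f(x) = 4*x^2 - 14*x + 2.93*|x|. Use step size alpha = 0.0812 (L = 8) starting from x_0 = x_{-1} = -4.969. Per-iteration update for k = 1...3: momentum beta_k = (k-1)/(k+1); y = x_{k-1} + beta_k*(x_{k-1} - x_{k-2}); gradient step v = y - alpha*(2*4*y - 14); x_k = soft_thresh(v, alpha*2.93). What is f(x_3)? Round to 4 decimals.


FISTA on f(x) = 4*x^2 - 14*x + 2.93*|x|
L = 8, alpha = 0.0812
Iteration 1: beta = 0.0, y = -4.969 + 0.0*(-4.969 + 4.969) = -4.969
  grad(y) = -53.752, v = y - alpha*grad = -0.6043
  prox(v) = soft_thresh(-0.6043, 0.2379) = -0.3664
Iteration 2: beta = 0.3333, y = -0.3664 + 0.3333*(-0.3664 + 4.969) = 1.1678
  grad(y) = -4.6578, v = y - alpha*grad = 1.546
  prox(v) = soft_thresh(1.546, 0.2379) = 1.3081
Iteration 3: beta = 0.5, y = 1.3081 + 0.5*(1.3081 + 0.3664) = 2.1453
  grad(y) = 3.1625, v = y - alpha*grad = 1.8885
  prox(v) = soft_thresh(1.8885, 0.2379) = 1.6506
f(x_3) = 4*1.6506^2 - 14*1.6506 + 2.93*|1.6506| = -7.3742


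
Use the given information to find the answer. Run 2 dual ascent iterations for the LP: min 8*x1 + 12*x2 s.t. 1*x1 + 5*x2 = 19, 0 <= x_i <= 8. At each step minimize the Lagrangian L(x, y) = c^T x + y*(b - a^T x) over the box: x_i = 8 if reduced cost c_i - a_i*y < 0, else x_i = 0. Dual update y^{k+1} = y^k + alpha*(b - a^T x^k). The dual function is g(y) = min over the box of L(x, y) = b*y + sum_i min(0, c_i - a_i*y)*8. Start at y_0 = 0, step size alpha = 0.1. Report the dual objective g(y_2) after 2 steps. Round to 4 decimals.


Dual ascent for LP: min 8*x1 + 12*x2, 1*x1 + 5*x2 = 19, 0 <= x_i <= 8
Step 1: y^k = 0.0, reduced costs: (8.0, 12.0)
  x^k = (0.0, 0.0), subgradient = b - a^T x = 19.0
  y^{k+1} = 0.0 + 0.1*19.0 = 1.9
Step 2: y^k = 1.9, reduced costs: (6.1, 2.5)
  x^k = (0.0, 0.0), subgradient = b - a^T x = 19.0
  y^{k+1} = 1.9 + 0.1*19.0 = 3.8
Dual objective at y_2 = 3.8: reduced costs (4.2, -7.0), box minimizer x = (0.0, 8.0)
g(y_2) = b*y + (c1 - a1*y)*x1 + (c2 - a2*y)*x2 = 19*3.8 + 4.2*0.0 + (-7.0)*8.0 = 72.2 + 0.0 - 56.0 = 16.2


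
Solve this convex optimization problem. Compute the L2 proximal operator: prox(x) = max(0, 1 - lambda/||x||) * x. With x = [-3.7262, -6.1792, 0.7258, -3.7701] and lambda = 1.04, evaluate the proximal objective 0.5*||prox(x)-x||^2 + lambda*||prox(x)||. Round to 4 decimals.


Step 1: Compute ||x||.
||x|| = 8.1736
Step 2: Compute scaling factor.
scale = max(0, 1 - 1.04/8.1736) = 0.8728
Step 3: prox(x) = [-3.2521, -5.393, 0.6334, -3.2904]
||prox(x)|| = 7.1336
Step 4: Proximal objective.
0.5*||prox-x||^2 = 0.5408
lambda*||prox|| = 7.4189
Total = 7.9597


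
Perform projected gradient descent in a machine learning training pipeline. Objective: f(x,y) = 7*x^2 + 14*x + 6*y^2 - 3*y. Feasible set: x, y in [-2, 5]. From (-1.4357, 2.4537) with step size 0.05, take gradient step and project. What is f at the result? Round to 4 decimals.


Step 1: Compute gradient at (-1.4357, 2.4537).
grad_x = 2*7*-1.4357 + 14 = -6.0998
grad_y = 2*6*2.4537 - 3 = 26.4444
Step 2: Gradient step.
x_raw = -1.4357 - 0.05*-6.0998 = -1.1307
y_raw = 2.4537 - 0.05*26.4444 = 1.1315
Step 3: Project onto [-2, 5].
x_proj = clip(-1.1307) = -1.1307
y_proj = clip(1.1315) = 1.1315
Step 4: Evaluate f.
f(-1.1307, 1.1315) = -2.5934


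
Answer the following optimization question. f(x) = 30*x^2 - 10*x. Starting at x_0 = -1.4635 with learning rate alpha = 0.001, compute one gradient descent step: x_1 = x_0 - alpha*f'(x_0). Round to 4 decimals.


We compute the gradient at x_0 and apply the update.
f'(x) = 60*x - 10
f'(-1.4635) = 60*-1.4635 - 10 = -97.81
x_1 = -1.4635 - 0.001*-97.81 = -1.3657


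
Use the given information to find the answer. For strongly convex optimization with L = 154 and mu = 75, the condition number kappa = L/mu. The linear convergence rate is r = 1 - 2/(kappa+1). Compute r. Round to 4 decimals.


Step 1: Compute the condition number.
kappa = L/mu = 154/75 = 2.0533
Step 2: Compute the convergence rate.
r = 1 - 2/(kappa + 1) = 1 - 2*mu/(L + mu) = (L - mu)/(L + mu) = 79/229 = 0.345


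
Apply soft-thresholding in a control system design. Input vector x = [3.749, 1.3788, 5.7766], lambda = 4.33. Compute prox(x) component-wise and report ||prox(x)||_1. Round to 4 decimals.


Soft-thresholding with lambda = 4.33:
prox(3.749) = sign(3.749)*max(|3.749| - 4.33, 0) = 0.0
prox(1.3788) = sign(1.3788)*max(|1.3788| - 4.33, 0) = 0.0
prox(5.7766) = sign(5.7766)*max(|5.7766| - 4.33, 0) = 1.4466
prox(x) = [0.0, 0.0, 1.4466]
||prox(x)||_1 = 0.0 + 0.0 + 1.4466 = 1.4466


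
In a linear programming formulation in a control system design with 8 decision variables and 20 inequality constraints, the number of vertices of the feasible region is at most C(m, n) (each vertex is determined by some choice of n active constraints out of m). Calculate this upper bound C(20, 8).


Each vertex corresponds to some choice of n active constraints out of m, so the number of vertices is at most C(m, n) = m! / (n!(m-n)!).
m = 20, n = 8
Numerator: 20 * 19 * 18 * 17 * 16 * 15 * 14 * 13
Denominator: 8! = 40320
C(20, 8) = 125970


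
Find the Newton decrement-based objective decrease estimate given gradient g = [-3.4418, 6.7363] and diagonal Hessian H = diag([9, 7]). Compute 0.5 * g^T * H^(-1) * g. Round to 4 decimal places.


Step 1: H is diagonal, so H^(-1) * g = [-0.3824, 0.9623].
Step 2: g^T H^(-1) g = sum_i g_i^2 / H_ii
  = (-3.4418)^2/9 + (6.7363)^2/7
  = 1.3162 + 6.4825 = 7.7988
Step 3: Objective decrease = 0.5 * g^T H^(-1) g = 3.8994


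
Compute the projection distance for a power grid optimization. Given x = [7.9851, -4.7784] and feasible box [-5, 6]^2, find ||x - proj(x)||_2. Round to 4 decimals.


Project each component onto [-5, 6].
clip(7.9851) = 6.0, clip(-4.7784) = -4.7784
Projection = [6.0, -4.7784]
Squared diffs: [3.9406, 0.0]
Distance = sqrt(3.9406) = 1.9851


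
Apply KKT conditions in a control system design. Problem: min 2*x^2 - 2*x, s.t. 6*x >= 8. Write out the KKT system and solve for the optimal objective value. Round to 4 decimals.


Step 1: Try lambda = 0 (constraint inactive).
x_unc = 2/(2*2) = 0.5
Check: 6*0.5 = 3.0 < 8 -- violated!
Step 2: Constraint must be active: 6*x = 8
x* = 8/6 = 4/3 = 1.3333 (rounded; the exact value 4/3 is used below)
lambda = (2*2*(4/3) - 2)/6 = 0.5556
Step 3: Compute optimal value.
f(x*) = 2*(4/3)^2 - 2*(4/3) = 0.8889


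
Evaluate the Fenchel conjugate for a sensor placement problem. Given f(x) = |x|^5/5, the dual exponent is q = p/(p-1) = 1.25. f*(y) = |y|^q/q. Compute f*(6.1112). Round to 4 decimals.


The conjugate exponent q satisfies 1/p + 1/q = 1.
p = 5, so q = 5/(5 - 1) = 1.25
|y|^q = 6.1112^1.25 = 9.6086
f*(6.1112) = 9.6086 / 1.25 = 7.6868


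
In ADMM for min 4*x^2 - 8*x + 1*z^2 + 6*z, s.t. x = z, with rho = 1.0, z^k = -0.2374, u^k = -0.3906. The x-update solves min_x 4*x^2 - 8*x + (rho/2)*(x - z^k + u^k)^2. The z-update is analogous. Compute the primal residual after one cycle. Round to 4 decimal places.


ADMM iteration with rho = 1.0, z^k = -0.2374, u^k = -0.3906
Step 1: x-update.
Minimize 4*x^2 - 8*x + (1.0/2)*(x + 0.2374 - 0.3906)^2
FOC: (2*4 + 1.0)*x = 8 + 1.0*(-0.2374 + 0.3906)
x^{k+1} = 0.9059
Step 2: z-update.
Minimize 1*z^2 + 6*z + (1.0/2)*(0.9059 - z - 0.3906)^2
FOC: (2*1 + 1.0)*z = -6 + 1.0*(0.9059 - 0.3906)
z^{k+1} = -1.8282
Step 3: u-update.
u^{k+1} = -0.3906 + 0.9059 + 1.8282 = 2.3435
Step 4: Primal residual = |0.9059 + 1.8282| = 2.7341


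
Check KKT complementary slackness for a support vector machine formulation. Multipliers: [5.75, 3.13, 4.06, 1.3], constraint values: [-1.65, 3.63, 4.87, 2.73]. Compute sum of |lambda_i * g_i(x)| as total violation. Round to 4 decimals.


KKT complementary slackness check:
lambda_1 * g_1 = 5.75 * -1.65 = -9.4875
lambda_2 * g_2 = 3.13 * 3.63 = 11.3619
lambda_3 * g_3 = 4.06 * 4.87 = 19.7722
lambda_4 * g_4 = 1.3 * 2.73 = 3.549
Total violation = 9.4875 + 11.3619 + 19.7722 + 3.549 = 44.1706


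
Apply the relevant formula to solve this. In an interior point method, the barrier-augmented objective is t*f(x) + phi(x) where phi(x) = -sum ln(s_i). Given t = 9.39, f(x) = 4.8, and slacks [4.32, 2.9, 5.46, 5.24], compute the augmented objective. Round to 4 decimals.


Step 1: Compute log-barrier.
ln values: [1.4633, 1.0647, 1.6974, 1.6563]
phi = -(1.4633 + 1.0647 + 1.6974 + 1.6563) = -5.8817
Step 2: Compute augmented objective.
t*f(x) = 9.39*4.8 = 45.072
Total = 45.072 - 5.8817 = 39.1903


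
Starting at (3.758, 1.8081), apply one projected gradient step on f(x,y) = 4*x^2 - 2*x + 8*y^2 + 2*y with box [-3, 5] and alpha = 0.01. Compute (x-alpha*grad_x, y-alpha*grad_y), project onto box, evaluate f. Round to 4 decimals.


Step 1: Compute gradient at (3.758, 1.8081).
grad_x = 2*4*3.758 - 2 = 28.064
grad_y = 2*8*1.8081 + 2 = 30.9296
Step 2: Gradient step.
x_raw = 3.758 - 0.01*28.064 = 3.4774
y_raw = 1.8081 - 0.01*30.9296 = 1.4988
Step 3: Project onto [-3, 5].
x_proj = clip(3.4774) = 3.4774
y_proj = clip(1.4988) = 1.4988
Step 4: Evaluate f.
f(3.4774, 1.4988) = 62.3823


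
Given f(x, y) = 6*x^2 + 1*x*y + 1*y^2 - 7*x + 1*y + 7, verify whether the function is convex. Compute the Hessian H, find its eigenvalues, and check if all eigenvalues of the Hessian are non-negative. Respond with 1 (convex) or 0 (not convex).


The Hessian of f(x,y) = 6*x^2 + 1*x*y + 1*y^2 - 7*x + 1*y + 7 is:
H = [[12, 1], [1, 2]]
Trace = 12 + 2 = 14
Determinant = 12*2 - (1)^2 = 23
Discriminant = (14)^2 - 4*23 = 104.0
Eigenvalues: lambda_1 = 1.901, lambda_2 = 12.099
The function is convex.

1


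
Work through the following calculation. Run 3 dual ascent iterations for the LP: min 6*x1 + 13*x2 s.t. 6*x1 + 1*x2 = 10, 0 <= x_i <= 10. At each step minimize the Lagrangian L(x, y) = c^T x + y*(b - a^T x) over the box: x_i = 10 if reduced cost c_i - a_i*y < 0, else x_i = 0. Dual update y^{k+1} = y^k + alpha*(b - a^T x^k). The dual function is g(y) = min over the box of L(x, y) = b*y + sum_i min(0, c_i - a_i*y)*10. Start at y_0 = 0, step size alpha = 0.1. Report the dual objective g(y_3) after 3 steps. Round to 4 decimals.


Dual ascent for LP: min 6*x1 + 13*x2, 6*x1 + 1*x2 = 10, 0 <= x_i <= 10
Step 1: y^k = 0.0, reduced costs: (6.0, 13.0)
  x^k = (0.0, 0.0), subgradient = b - a^T x = 10.0
  y^{k+1} = 0.0 + 0.1*10.0 = 1.0
Step 2: y^k = 1.0, reduced costs: (0.0, 12.0)
  x^k = (0.0, 0.0), subgradient = b - a^T x = 10.0
  y^{k+1} = 1.0 + 0.1*10.0 = 2.0
Step 3: y^k = 2.0, reduced costs: (-6.0, 11.0)
  x^k = (10.0, 0.0), subgradient = b - a^T x = -50.0
  y^{k+1} = 2.0 + 0.1*-50.0 = -3.0
Dual objective at y_3 = -3.0: reduced costs (24.0, 16.0), box minimizer x = (0.0, 0.0)
g(y_3) = b*y + (c1 - a1*y)*x1 + (c2 - a2*y)*x2 = 10*(-3.0) + 24.0*0.0 + 16.0*0.0 = -30.0 + 0.0 + 0.0 = -30.0


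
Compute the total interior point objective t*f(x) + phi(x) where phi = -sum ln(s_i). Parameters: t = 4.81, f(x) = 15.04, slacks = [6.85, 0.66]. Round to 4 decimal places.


Step 1: Compute log-barrier.
ln values: [1.9242, -0.4155]
phi = -(1.9242 - 0.4155) = -1.5087
Step 2: Compute augmented objective.
t*f(x) = 4.81*15.04 = 72.3424
Total = 72.3424 - 1.5087 = 70.8337


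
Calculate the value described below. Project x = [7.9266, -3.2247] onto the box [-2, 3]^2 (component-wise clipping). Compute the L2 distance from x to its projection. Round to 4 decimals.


Project each component onto [-2, 3].
clip(7.9266) = 3.0, clip(-3.2247) = -2.0
Projection = [3.0, -2.0]
Squared diffs: [24.2714, 1.4999]
Distance = sqrt(25.7713) = 5.0765


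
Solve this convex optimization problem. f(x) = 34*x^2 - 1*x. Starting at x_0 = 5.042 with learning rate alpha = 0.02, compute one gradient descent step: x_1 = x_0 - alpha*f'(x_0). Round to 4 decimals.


We compute the gradient at x_0 and apply the update.
f'(x) = 68*x - 1
f'(5.042) = 68*5.042 - 1 = 341.856
x_1 = 5.042 - 0.02*341.856 = -1.7951


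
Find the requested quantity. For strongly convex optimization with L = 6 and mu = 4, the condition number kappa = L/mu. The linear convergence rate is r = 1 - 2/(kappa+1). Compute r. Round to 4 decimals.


Step 1: Compute the condition number.
kappa = L/mu = 6/4 = 1.5
Step 2: Compute the convergence rate.
r = 1 - 2/(kappa + 1) = 1 - 2*mu/(L + mu) = (L - mu)/(L + mu) = 2/10 = 0.2


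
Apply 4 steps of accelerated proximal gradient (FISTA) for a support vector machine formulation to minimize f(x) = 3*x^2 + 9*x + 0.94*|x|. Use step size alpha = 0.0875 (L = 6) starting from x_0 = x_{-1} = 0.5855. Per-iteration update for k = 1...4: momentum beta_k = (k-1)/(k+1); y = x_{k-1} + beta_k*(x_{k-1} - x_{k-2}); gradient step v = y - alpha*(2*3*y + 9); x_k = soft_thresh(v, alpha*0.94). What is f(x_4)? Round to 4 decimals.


FISTA on f(x) = 3*x^2 + 9*x + 0.94*|x|
L = 6, alpha = 0.0875
Iteration 1: beta = 0.0, y = 0.5855 + 0.0*(0.5855 - 0.5855) = 0.5855
  grad(y) = 12.513, v = y - alpha*grad = -0.5094
  prox(v) = soft_thresh(-0.5094, 0.0823) = -0.4271
Iteration 2: beta = 0.3333, y = -0.4271 + 0.3333*(-0.4271 - 0.5855) = -0.7647
  grad(y) = 4.4119, v = y - alpha*grad = -1.1507
  prox(v) = soft_thresh(-1.1507, 0.0823) = -1.0685
Iteration 3: beta = 0.5, y = -1.0685 + 0.5*(-1.0685 + 0.4271) = -1.3891
  grad(y) = 0.6651, v = y - alpha*grad = -1.4473
  prox(v) = soft_thresh(-1.4473, 0.0823) = -1.3651
Iteration 4: beta = 0.6, y = -1.3651 + 0.6*(-1.3651 + 1.0685) = -1.5431
  grad(y) = -0.2584, v = y - alpha*grad = -1.5205
  prox(v) = soft_thresh(-1.5205, 0.0823) = -1.4382
f(x_4) = 3*(-1.4382)^2 + 9*(-1.4382) + 0.94*|-1.4382| = -5.3866


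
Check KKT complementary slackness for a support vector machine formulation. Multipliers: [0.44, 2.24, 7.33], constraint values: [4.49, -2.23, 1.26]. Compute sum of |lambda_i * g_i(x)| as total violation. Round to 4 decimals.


KKT complementary slackness check:
lambda_1 * g_1 = 0.44 * 4.49 = 1.9756
lambda_2 * g_2 = 2.24 * -2.23 = -4.9952
lambda_3 * g_3 = 7.33 * 1.26 = 9.2358
Total violation = 1.9756 + 4.9952 + 9.2358 = 16.2066


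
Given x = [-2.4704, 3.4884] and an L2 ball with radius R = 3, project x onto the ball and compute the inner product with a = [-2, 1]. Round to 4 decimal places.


Step 1: Compute ||x|| (intermediates to 6 decimals).
||x|| = sqrt((-2.4704)^2 + 3.4884^2) = 4.274554
Step 2: Project.
Since ||x|| > R, scale = R/||x|| = 3/4.274554 = 0.701828, proj(x) = scale * x
proj(x) = [-1.733796, 2.448257]
Step 3: Dot product.
a^T * proj(x) = -2*(-1.733796) + 1*2.448257 = 5.9158


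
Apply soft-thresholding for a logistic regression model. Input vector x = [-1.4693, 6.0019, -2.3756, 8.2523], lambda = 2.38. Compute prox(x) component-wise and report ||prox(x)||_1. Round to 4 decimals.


Soft-thresholding with lambda = 2.38:
prox(-1.4693) = sign(-1.4693)*max(|-1.4693| - 2.38, 0) = 0.0
prox(6.0019) = sign(6.0019)*max(|6.0019| - 2.38, 0) = 3.6219
prox(-2.3756) = sign(-2.3756)*max(|-2.3756| - 2.38, 0) = 0.0
prox(8.2523) = sign(8.2523)*max(|8.2523| - 2.38, 0) = 5.8723
prox(x) = [0.0, 3.6219, 0.0, 5.8723]
||prox(x)||_1 = 0.0 + 3.6219 + 0.0 + 5.8723 = 9.4942


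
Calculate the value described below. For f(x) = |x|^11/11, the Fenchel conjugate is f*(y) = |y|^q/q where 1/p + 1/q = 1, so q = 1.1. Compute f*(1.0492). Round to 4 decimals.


The conjugate exponent q satisfies 1/p + 1/q = 1.
p = 11, so q = 11/(11 - 1) = 1.1
|y|^q = 1.0492^1.1 = 1.0543
f*(1.0492) = 1.0543 / 1.1 = 0.9584


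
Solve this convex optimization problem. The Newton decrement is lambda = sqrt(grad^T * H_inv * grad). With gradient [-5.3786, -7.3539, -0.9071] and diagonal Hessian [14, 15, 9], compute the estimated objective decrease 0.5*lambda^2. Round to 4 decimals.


Step 1: H is diagonal, so H^(-1) * g = [-0.3842, -0.4903, -0.1008].
Step 2: g^T H^(-1) g = sum_i g_i^2 / H_ii
  = (-5.3786)^2/14 + (-7.3539)^2/15 + (-0.9071)^2/9
  = 2.0664 + 3.6053 + 0.0914 = 5.7631
Step 3: Objective decrease = 0.5 * g^T H^(-1) g = 2.8816


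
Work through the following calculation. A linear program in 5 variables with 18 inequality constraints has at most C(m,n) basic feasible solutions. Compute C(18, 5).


Each vertex corresponds to some choice of n active constraints out of m, so the number of vertices is at most C(m, n) = m! / (n!(m-n)!).
m = 18, n = 5
Numerator: 18 * 17 * 16 * 15 * 14
Denominator: 5! = 120
C(18, 5) = 8568


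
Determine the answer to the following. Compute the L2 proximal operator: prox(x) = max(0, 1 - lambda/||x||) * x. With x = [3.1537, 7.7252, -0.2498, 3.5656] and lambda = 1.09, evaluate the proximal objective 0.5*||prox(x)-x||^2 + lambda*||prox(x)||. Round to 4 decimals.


Step 1: Compute ||x||.
||x|| = 9.0775
Step 2: Compute scaling factor.
scale = max(0, 1 - 1.09/9.0775) = 0.8799
Step 3: prox(x) = [2.775, 6.7976, -0.2198, 3.1375]
||prox(x)|| = 7.9875
Step 4: Proximal objective.
0.5*||prox-x||^2 = 0.5941
lambda*||prox|| = 8.7064
Total = 9.3004


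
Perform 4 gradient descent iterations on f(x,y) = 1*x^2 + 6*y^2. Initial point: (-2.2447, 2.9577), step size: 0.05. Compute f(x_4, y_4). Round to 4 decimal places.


Gradient descent on f(x,y) = 1*x^2 + 6*y^2.
Starting point: (-2.2447, 2.9577), alpha = 0.05
Step 1: grad_x = 2*1*-2.2447 = -4.4894, grad_y = 2*6*2.9577 = 35.4924
  x_1 = -2.2447 - 0.05*-4.4894 = -2.0202
  y_1 = 2.9577 - 0.05*35.4924 = 1.1831
Step 2: grad_x = 2*1*-2.0202 = -4.0405, grad_y = 2*6*1.1831 = 14.197
  x_2 = -2.0202 - 0.05*-4.0405 = -1.8182
  y_2 = 1.1831 - 0.05*14.197 = 0.4732
Step 3: grad_x = 2*1*-1.8182 = -3.6364, grad_y = 2*6*0.4732 = 5.6788
  x_3 = -1.8182 - 0.05*-3.6364 = -1.6364
  y_3 = 0.4732 - 0.05*5.6788 = 0.1893
Step 4: grad_x = 2*1*-1.6364 = -3.2728, grad_y = 2*6*0.1893 = 2.2715
  x_4 = -1.6364 - 0.05*-3.2728 = -1.4727
  y_4 = 0.1893 - 0.05*2.2715 = 0.0757
f(-1.4727, 0.0757) = 1*(-1.4727)^2 + 6*0.0757^2 = 2.2034


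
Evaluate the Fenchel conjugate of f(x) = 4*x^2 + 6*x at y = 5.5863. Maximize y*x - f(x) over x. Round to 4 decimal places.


f*(y) = sup_x {y*x - a*x^2 - b*x} = sup_x {(y-b)*x - a*x^2}
FOC: (y - b) - 2a*x = 0 => x* = (y - b)/(2a)
x* = (5.5863 - 6)/(2*4) = -0.0517
f*(5.5863) = (y-b)^2/(4a) = (5.5863 - 6)^2/(4*4)
= 0.1711/16 = 0.0107


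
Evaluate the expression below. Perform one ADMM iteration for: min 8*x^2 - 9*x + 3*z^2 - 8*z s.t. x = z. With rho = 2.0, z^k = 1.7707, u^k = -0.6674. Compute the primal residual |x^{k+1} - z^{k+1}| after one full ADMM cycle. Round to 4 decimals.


ADMM iteration with rho = 2.0, z^k = 1.7707, u^k = -0.6674
Step 1: x-update.
Minimize 8*x^2 - 9*x + (2.0/2)*(x - 1.7707 - 0.6674)^2
FOC: (2*8 + 2.0)*x = 9 + 2.0*(1.7707 + 0.6674)
x^{k+1} = 0.7709
Step 2: z-update.
Minimize 3*z^2 - 8*z + (2.0/2)*(0.7709 - z - 0.6674)^2
FOC: (2*3 + 2.0)*z = 8 + 2.0*(0.7709 - 0.6674)
z^{k+1} = 1.0259
Step 3: u-update.
u^{k+1} = -0.6674 + 0.7709 - 1.0259 = -0.9224
Step 4: Primal residual = |0.7709 - 1.0259| = 0.255


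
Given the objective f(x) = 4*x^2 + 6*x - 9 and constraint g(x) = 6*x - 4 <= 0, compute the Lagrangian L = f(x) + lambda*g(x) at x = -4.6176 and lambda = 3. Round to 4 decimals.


Step 1: Evaluate f(x).
f(-4.6176) = 4*(-4.6176)^2 + 6*(-4.6176) - 9 = 48.5833
Step 2: Evaluate g(x).
g(-4.6176) = 6*-4.6176 - 4 = -31.7056
Step 3: Compute Lagrangian.
L = 48.5833 + 3*-31.7056 = -46.5335


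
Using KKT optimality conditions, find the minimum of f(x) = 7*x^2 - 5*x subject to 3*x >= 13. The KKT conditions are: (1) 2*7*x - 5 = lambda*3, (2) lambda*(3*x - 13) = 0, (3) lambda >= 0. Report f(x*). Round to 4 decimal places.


Step 1: Try lambda = 0 (constraint inactive).
x_unc = 5/(2*7) = 0.3571
Check: 3*0.3571 = 1.0713 < 13 -- violated!
Step 2: Constraint must be active: 3*x = 13
x* = 13/3 = 4.3333 (rounded; the exact value 13/3 is used below)
lambda = (2*7*(13/3) - 5)/3 = 18.5556
Step 3: Compute optimal value.
f(x*) = 7*(13/3)^2 - 5*(13/3) = 109.7778


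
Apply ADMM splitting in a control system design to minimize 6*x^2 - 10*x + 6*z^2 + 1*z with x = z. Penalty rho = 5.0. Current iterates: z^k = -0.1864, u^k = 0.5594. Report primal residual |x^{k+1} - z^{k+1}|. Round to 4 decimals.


ADMM iteration with rho = 5.0, z^k = -0.1864, u^k = 0.5594
Step 1: x-update.
Minimize 6*x^2 - 10*x + (5.0/2)*(x + 0.1864 + 0.5594)^2
FOC: (2*6 + 5.0)*x = 10 + 5.0*(-0.1864 - 0.5594)
x^{k+1} = 0.3689
Step 2: z-update.
Minimize 6*z^2 + 1*z + (5.0/2)*(0.3689 - z + 0.5594)^2
FOC: (2*6 + 5.0)*z = -1 + 5.0*(0.3689 + 0.5594)
z^{k+1} = 0.2142
Step 3: u-update.
u^{k+1} = 0.5594 + 0.3689 - 0.2142 = 0.7141
Step 4: Primal residual = |0.3689 - 0.2142| = 0.1547
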